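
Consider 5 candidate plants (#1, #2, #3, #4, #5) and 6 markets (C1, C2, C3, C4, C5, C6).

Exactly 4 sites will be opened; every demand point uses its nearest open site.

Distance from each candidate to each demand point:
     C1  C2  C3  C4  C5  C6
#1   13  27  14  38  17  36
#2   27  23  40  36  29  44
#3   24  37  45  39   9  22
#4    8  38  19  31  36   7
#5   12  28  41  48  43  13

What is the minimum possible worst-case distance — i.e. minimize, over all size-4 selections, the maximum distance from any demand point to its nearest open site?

31

Open {#1, #2, #3, #4}.
  Farthest demand point is C4 at distance 31 (to #4); all others are ≤ 31.
With {#1, #2, #4, #5} the worst case is 31.
With {#1, #3, #4, #5} the worst case is 31.
No size-4 selection achieves below 31.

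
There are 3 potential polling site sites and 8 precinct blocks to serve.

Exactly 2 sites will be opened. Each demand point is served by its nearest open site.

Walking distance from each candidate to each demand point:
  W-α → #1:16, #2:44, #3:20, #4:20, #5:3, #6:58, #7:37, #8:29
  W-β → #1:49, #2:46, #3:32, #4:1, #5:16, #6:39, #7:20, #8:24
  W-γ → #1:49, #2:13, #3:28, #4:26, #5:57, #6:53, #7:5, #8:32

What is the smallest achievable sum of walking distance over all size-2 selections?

Open {W-α, W-γ}.
  #1→W-α 16, #2→W-γ 13, #3→W-α 20, #4→W-α 20, #5→W-α 3, #6→W-γ 53, #7→W-γ 5, #8→W-α 29  ⇒ total 159.
Compare {W-α, W-β}: total 167.
Compare {W-β, W-γ}: total 175.

159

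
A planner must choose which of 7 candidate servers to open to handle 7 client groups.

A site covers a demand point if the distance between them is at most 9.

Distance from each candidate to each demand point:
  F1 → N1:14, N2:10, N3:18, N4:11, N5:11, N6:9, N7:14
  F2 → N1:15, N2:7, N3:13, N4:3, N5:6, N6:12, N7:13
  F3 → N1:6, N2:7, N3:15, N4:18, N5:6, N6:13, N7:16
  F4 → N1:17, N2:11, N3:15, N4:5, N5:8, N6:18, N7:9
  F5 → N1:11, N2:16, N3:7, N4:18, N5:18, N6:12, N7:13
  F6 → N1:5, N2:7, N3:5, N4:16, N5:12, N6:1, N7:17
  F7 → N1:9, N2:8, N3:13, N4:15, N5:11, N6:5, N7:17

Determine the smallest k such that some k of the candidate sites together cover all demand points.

Coverage sets (demand points within 9 of each site):
  F1: {N6}
  F2: {N2, N4, N5}
  F3: {N1, N2, N5}
  F4: {N4, N5, N7}
  F5: {N3}
  F6: {N1, N2, N3, N6}
  F7: {N1, N2, N6}
No single site covers all 7 demand points.
But {F4, F6} covers everything, so the minimum is 2.

2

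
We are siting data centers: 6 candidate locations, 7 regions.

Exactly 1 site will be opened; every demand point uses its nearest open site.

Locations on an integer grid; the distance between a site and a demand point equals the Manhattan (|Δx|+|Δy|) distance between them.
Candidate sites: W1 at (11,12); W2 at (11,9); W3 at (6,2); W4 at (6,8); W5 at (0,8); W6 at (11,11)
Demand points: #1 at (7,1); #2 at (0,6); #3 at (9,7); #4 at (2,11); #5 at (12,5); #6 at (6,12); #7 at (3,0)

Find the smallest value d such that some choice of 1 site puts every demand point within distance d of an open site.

Open {W4}.
  Farthest demand point is #7 at distance 11 (to W4); all others are ≤ 11.
With {W3} the worst case is 13.
With {W5} the worst case is 15.
No size-1 selection achieves below 11.

11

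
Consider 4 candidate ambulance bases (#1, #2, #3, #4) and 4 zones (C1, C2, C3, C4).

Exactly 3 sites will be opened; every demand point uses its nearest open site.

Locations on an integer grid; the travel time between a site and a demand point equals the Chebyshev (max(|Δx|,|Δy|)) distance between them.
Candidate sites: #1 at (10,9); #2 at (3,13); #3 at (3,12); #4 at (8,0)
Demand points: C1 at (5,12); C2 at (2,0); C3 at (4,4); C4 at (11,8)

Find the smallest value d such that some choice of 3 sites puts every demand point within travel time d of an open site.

Open {#1, #2, #4}.
  Farthest demand point is C2 at travel time 6 (to #4); all others are ≤ 6.
With {#1, #3, #4} the worst case is 6.
With {#2, #3, #4} the worst case is 8.
No size-3 selection achieves below 6.

6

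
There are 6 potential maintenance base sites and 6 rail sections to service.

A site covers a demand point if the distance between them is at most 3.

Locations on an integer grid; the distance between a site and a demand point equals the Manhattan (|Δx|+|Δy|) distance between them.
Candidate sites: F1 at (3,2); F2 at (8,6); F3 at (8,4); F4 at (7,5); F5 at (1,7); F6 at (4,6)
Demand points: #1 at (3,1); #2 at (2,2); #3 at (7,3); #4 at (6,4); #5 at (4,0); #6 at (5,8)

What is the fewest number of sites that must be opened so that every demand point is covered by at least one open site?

Coverage sets (demand points within 3 of each site):
  F1: {#1, #2, #5}
  F2: {}
  F3: {#3, #4}
  F4: {#3, #4}
  F5: {}
  F6: {#6}
No 2 sites suffice: every size-2 union leaves at least one demand point uncovered.
But {F1, F3, F6} covers everything, so the minimum is 3.

3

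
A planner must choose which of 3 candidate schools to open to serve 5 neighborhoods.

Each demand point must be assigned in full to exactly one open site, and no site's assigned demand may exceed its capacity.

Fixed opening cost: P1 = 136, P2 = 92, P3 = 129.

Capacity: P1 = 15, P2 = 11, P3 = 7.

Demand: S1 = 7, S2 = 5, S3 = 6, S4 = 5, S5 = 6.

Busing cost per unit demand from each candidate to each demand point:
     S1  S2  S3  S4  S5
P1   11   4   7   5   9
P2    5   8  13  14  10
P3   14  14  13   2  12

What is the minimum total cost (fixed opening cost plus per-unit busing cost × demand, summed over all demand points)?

586

Open {P1, P2, P3}; cheapest assignment that respects the capacities:
  P1 (cap 15, load 13): S1, S3 — cost 7×11 + 6×7 = 119
  P2 (cap 11, load 11): S2, S5 — cost 5×8 + 6×10 = 100
  P3 (cap 7, load 5): S4 — cost 5×2 = 10
  Shipping 229, fixed 357 → total 586.
  Any other capacity-feasible assignment to {P1, P2, P3} ships for at least 229.
Total demand is 29 and no other set of sites has combined capacity ≥ 29, so {P1, P2, P3} is the only feasible choice of open sites. Minimum: 586.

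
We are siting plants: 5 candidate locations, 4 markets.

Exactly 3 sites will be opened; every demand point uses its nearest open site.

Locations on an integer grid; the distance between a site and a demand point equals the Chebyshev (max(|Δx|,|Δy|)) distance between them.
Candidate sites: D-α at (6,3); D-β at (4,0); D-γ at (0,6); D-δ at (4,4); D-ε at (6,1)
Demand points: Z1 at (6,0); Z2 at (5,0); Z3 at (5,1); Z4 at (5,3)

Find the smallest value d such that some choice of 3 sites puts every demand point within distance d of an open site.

Open {D-α, D-β, D-ε}.
  Farthest demand point is Z1 at distance 1 (to D-ε); all others are ≤ 1.
With {D-α, D-γ, D-ε} the worst case is 1.
With {D-α, D-δ, D-ε} the worst case is 1.
No size-3 selection achieves below 1.

1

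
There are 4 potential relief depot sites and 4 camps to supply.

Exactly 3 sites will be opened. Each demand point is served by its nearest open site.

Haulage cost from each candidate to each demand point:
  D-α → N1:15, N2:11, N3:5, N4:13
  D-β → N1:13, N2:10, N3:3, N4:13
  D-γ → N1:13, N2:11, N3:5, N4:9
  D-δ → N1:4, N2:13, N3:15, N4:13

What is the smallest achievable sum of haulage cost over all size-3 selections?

Open {D-β, D-γ, D-δ}.
  N1→D-δ 4, N2→D-β 10, N3→D-β 3, N4→D-γ 9  ⇒ total 26.
Compare {D-α, D-γ, D-δ}: total 29.
Compare {D-α, D-β, D-δ}: total 30.
No size-3 selection does better; minimum is 26.

26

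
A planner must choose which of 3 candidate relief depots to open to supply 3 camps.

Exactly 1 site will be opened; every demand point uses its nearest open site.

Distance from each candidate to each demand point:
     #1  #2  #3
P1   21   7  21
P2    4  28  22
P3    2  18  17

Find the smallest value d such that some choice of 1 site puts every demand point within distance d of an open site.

18

Open {P3}.
  Farthest demand point is #2 at distance 18 (to P3); all others are ≤ 18.
With {P1} the worst case is 21.
With {P2} the worst case is 28.
No size-1 selection achieves below 18.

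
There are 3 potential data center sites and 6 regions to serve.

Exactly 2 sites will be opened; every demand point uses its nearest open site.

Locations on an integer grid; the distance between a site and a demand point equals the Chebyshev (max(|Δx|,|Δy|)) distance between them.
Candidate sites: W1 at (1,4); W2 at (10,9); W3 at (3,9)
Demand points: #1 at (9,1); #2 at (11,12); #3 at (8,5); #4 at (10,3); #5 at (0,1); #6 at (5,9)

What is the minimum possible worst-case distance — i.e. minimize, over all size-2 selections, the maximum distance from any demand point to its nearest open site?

Open {W1, W2}.
  Farthest demand point is #1 at distance 8 (to W1); all others are ≤ 8.
With {W1, W3} the worst case is 8.
With {W2, W3} the worst case is 8.
No size-2 selection achieves below 8.

8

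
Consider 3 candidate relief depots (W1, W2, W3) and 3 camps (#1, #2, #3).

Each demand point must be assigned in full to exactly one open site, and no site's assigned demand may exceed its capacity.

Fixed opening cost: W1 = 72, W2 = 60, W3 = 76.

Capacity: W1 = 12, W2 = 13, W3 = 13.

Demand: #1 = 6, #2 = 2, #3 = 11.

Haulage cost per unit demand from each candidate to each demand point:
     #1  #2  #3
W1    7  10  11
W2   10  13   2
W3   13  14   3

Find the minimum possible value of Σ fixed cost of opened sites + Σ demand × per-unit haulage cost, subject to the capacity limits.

Open {W1, W2}; cheapest assignment that respects the capacities:
  W1 (cap 12, load 8): #1, #2 — cost 6×7 + 2×10 = 62
  W2 (cap 13, load 11): #3 — cost 11×2 = 22
  Shipping 84, fixed 132 → total 216.
  Any other capacity-feasible assignment to {W1, W2} ships for at least 84.
Compare {W1, W3}: its best feasible assignment gives total 243.
Compare {W2, W3}: its best feasible assignment gives total 255.
Every other set of open sites that can feasibly serve all demand totals ≥ 243 even under its best assignment. Minimum: 216.

216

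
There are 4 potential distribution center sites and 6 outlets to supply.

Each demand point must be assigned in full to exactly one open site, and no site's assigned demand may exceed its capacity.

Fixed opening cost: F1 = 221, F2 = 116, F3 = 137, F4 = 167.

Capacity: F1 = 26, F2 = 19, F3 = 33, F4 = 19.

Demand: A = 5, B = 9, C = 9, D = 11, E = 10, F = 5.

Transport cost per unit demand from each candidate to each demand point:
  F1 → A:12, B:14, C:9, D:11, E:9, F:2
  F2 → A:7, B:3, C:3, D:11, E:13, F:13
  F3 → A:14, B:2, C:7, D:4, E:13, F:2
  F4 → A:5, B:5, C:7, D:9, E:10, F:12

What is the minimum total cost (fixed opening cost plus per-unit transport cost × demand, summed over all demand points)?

552

Open {F2, F3}; cheapest assignment that respects the capacities:
  F2 (cap 19, load 19): C, E — cost 9×3 + 10×13 = 157
  F3 (cap 33, load 30): A, B, D, F — cost 5×14 + 9×2 + 11×4 + 5×2 = 142
  Shipping 299, fixed 253 → total 552.
  Any other capacity-feasible assignment to {F2, F3} ships for at least 299.
Compare {F3, F4}: its best feasible assignment gives total 609.
Compare {F1, F3}: its best feasible assignment gives total 643.
Every other set of open sites that can feasibly serve all demand totals ≥ 609 even under its best assignment. Minimum: 552.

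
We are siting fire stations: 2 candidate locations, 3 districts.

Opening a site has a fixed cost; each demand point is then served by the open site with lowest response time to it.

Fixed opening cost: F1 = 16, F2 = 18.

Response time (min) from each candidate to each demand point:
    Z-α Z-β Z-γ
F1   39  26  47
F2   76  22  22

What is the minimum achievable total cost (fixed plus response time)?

117

Open {F1, F2}: assign each demand point to its cheapest open site.
  Z-α→F1 39, Z-β→F2 22, Z-γ→F2 22
  response time 83, fixed 34 → total 117.
Compare {F1}: response time 112 + fixed 16 = 128.
Compare {F2}: response time 120 + fixed 18 = 138.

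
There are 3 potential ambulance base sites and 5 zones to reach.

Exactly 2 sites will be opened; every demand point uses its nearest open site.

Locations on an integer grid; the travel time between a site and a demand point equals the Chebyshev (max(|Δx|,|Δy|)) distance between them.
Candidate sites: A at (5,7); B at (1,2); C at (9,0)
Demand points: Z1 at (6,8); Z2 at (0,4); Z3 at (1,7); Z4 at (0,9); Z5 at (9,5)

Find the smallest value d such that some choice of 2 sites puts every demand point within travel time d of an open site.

Open {A, B}.
  Farthest demand point is Z4 at travel time 5 (to A); all others are ≤ 5.
With {A, C} the worst case is 5.
With {B, C} the worst case is 7.
No size-2 selection achieves below 5.

5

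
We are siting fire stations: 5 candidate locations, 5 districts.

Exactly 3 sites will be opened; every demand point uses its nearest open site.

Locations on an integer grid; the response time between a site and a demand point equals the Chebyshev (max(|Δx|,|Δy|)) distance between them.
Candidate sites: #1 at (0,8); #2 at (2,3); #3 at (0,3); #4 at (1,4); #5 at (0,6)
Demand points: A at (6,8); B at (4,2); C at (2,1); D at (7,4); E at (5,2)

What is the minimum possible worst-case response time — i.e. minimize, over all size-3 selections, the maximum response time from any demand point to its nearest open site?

Open {#1, #2, #3}.
  Farthest demand point is A at response time 5 (to #2); all others are ≤ 5.
With {#1, #2, #4} the worst case is 5.
With {#1, #2, #5} the worst case is 5.
No size-3 selection achieves below 5.

5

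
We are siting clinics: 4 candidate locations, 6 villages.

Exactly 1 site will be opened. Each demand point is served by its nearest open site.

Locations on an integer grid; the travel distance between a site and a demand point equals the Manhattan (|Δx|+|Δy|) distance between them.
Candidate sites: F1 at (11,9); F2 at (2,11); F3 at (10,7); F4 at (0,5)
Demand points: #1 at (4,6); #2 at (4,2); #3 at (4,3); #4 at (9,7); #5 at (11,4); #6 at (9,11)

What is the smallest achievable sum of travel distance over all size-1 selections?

38

Open {F3}.
  #1→F3 7, #2→F3 11, #3→F3 10, #4→F3 1, #5→F3 4, #6→F3 5  ⇒ total 38.
Compare {F1}: total 50.
Compare {F4}: total 56.
No size-1 selection does better; minimum is 38.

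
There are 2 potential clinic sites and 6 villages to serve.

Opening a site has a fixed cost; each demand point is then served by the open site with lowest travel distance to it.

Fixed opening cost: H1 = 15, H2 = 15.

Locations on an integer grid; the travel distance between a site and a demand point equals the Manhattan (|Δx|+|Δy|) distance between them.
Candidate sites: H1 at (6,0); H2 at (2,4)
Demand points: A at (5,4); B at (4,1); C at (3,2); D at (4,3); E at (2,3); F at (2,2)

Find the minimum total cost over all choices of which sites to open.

Open {H2}: assign each demand point to its cheapest open site.
  A→H2 3, B→H2 5, C→H2 3, D→H2 3, E→H2 1, F→H2 2
  travel distance 17, fixed 15 → total 32.
Compare {H1, H2}: travel distance 15 + fixed 30 = 45.
Compare {H1}: travel distance 31 + fixed 15 = 46.

32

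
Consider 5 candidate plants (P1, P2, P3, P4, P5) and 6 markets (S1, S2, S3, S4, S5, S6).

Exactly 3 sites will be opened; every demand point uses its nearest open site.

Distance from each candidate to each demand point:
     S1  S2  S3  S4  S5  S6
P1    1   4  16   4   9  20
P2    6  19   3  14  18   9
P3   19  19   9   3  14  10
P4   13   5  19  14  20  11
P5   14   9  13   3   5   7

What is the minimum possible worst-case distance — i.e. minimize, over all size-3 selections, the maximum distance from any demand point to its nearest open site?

Open {P1, P2, P5}.
  Farthest demand point is S6 at distance 7 (to P5); all others are ≤ 7.
With {P2, P4, P5} the worst case is 7.
With {P1, P2, P3} the worst case is 9.
No size-3 selection achieves below 7.

7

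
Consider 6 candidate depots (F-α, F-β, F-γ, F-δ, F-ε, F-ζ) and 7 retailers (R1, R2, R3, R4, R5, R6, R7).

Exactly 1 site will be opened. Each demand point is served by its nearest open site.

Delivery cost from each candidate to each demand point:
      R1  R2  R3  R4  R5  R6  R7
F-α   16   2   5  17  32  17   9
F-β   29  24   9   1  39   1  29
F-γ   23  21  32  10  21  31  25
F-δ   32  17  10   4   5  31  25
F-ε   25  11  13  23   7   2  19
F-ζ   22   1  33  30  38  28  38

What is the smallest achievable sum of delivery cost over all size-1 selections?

98

Open {F-α}.
  R1→F-α 16, R2→F-α 2, R3→F-α 5, R4→F-α 17, R5→F-α 32, R6→F-α 17, R7→F-α 9  ⇒ total 98.
Compare {F-ε}: total 100.
Compare {F-δ}: total 124.
No size-1 selection does better; minimum is 98.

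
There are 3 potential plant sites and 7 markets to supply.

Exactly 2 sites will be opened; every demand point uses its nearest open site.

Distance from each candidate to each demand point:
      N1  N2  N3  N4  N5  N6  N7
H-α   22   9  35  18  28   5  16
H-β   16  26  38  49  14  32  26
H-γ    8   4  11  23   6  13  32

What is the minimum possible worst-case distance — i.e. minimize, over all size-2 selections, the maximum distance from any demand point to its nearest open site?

Open {H-α, H-γ}.
  Farthest demand point is N4 at distance 18 (to H-α); all others are ≤ 18.
With {H-β, H-γ} the worst case is 26.
With {H-α, H-β} the worst case is 35.
No size-2 selection achieves below 18.

18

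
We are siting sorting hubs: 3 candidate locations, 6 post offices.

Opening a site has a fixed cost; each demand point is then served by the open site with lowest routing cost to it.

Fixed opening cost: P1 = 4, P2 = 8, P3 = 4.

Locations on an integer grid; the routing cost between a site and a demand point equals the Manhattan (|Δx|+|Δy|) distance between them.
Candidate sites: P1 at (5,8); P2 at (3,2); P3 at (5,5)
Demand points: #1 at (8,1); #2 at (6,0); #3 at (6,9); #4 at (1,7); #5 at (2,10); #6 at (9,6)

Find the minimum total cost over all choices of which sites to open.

Open {P1, P3}: assign each demand point to its cheapest open site.
  #1→P3 7, #2→P3 6, #3→P1 2, #4→P1 5, #5→P1 5, #6→P3 5
  routing cost 30, fixed 8 → total 38.
Compare {P1}: routing cost 37 + fixed 4 = 41.
Compare {P3}: routing cost 37 + fixed 4 = 41.
Compare {P1, P2}: routing cost 29 + fixed 12 = 41.
All other subsets cost ≥ 41. Minimum total cost: 38.

38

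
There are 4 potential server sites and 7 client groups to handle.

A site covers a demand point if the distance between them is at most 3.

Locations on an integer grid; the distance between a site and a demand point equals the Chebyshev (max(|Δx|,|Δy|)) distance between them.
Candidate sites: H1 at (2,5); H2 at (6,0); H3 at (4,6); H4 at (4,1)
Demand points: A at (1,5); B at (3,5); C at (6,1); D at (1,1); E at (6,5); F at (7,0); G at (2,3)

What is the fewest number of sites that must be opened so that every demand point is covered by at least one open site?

2

Coverage sets (demand points within 3 of each site):
  H1: {A, B, G}
  H2: {C, F}
  H3: {A, B, E, G}
  H4: {C, D, F, G}
No single site covers all 7 demand points.
But {H3, H4} covers everything, so the minimum is 2.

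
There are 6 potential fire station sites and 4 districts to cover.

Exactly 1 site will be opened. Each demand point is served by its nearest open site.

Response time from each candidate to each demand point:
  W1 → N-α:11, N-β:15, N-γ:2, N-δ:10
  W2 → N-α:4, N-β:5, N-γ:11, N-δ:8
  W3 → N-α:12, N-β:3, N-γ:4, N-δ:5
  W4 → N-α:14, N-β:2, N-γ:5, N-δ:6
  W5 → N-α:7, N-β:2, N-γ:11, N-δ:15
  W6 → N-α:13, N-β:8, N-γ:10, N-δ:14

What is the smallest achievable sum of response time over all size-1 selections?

24

Open {W3}.
  N-α→W3 12, N-β→W3 3, N-γ→W3 4, N-δ→W3 5  ⇒ total 24.
Compare {W4}: total 27.
Compare {W2}: total 28.
No size-1 selection does better; minimum is 24.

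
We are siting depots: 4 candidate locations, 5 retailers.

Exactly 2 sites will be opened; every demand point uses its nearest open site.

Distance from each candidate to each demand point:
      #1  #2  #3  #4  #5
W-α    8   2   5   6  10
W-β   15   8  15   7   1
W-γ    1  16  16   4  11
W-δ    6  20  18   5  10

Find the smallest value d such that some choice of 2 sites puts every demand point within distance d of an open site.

8

Open {W-α, W-β}.
  Farthest demand point is #1 at distance 8 (to W-α); all others are ≤ 8.
With {W-α, W-γ} the worst case is 10.
With {W-α, W-δ} the worst case is 10.
No size-2 selection achieves below 8.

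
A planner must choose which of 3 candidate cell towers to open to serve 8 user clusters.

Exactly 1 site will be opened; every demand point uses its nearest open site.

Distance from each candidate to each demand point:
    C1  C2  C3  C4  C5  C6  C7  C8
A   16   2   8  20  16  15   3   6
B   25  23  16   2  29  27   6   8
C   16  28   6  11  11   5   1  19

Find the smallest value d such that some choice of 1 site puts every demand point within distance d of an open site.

Open {A}.
  Farthest demand point is C4 at distance 20 (to A); all others are ≤ 20.
With {C} the worst case is 28.
With {B} the worst case is 29.
No size-1 selection achieves below 20.

20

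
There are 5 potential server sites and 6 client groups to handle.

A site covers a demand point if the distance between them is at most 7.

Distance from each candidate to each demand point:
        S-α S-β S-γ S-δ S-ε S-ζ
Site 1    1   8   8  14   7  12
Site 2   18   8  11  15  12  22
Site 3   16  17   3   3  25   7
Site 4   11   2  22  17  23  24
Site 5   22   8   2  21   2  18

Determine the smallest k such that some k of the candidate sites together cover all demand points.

3

Coverage sets (demand points within 7 of each site):
  Site 1: {S-α, S-ε}
  Site 2: {}
  Site 3: {S-γ, S-δ, S-ζ}
  Site 4: {S-β}
  Site 5: {S-γ, S-ε}
No 2 sites suffice: every size-2 union leaves at least one demand point uncovered.
But {Site 1, Site 3, Site 4} covers everything, so the minimum is 3.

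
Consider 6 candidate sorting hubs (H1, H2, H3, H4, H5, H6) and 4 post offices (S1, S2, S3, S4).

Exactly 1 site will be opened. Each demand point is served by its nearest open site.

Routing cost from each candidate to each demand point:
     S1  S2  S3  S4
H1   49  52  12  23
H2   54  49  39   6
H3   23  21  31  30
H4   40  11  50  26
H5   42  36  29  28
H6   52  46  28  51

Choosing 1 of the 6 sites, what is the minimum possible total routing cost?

105

Open {H3}.
  S1→H3 23, S2→H3 21, S3→H3 31, S4→H3 30  ⇒ total 105.
Compare {H4}: total 127.
Compare {H5}: total 135.
No size-1 selection does better; minimum is 105.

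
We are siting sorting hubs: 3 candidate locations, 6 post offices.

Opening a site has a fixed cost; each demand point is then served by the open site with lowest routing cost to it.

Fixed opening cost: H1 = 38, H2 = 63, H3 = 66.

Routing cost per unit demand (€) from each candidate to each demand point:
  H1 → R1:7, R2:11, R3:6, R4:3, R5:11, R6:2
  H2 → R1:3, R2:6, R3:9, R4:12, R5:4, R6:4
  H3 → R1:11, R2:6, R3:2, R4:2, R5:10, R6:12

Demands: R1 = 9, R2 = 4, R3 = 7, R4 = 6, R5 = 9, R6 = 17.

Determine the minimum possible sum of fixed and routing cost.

Open {H1, H2}: assign each demand point to its cheapest open site.
  R1→H2 9×3=27, R2→H2 4×6=24, R3→H1 7×6=42, R4→H1 6×3=18, R5→H2 9×4=36, R6→H1 17×2=34
  routing cost 181, fixed 101 → total 282.
Compare {H2, H3}: routing cost 181 + fixed 129 = 310.
Compare {H1, H2, H3}: routing cost 147 + fixed 167 = 314.
Compare {H1}: routing cost 300 + fixed 38 = 338.
All other subsets cost ≥ 310. Minimum total cost: 282.

282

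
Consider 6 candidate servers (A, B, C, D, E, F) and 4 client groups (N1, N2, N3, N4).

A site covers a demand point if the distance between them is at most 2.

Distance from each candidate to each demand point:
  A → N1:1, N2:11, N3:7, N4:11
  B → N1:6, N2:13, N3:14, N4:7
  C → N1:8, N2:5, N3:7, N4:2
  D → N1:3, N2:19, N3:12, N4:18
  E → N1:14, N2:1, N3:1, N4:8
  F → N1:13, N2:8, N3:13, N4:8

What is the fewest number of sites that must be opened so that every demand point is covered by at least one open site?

3

Coverage sets (demand points within 2 of each site):
  A: {N1}
  B: {}
  C: {N4}
  D: {}
  E: {N2, N3}
  F: {}
No 2 sites suffice: every size-2 union leaves at least one demand point uncovered.
But {A, C, E} covers everything, so the minimum is 3.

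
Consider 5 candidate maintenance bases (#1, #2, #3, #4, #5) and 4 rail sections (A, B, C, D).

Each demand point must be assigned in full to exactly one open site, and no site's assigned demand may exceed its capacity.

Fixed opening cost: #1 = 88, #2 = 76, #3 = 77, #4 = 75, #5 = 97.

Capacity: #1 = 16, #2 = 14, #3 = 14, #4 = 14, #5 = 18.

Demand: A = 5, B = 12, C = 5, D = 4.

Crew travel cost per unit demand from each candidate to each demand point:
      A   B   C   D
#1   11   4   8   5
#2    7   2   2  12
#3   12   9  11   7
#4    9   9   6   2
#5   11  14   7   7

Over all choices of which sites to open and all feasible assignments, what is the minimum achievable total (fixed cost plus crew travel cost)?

Open {#2, #4}; cheapest assignment that respects the capacities:
  #2 (cap 14, load 12): B — cost 12×2 = 24
  #4 (cap 14, load 14): A, C, D — cost 5×9 + 5×6 + 4×2 = 83
  Shipping 107, fixed 151 → total 258.
  Any other capacity-feasible assignment to {#2, #4} ships for at least 107.
Compare {#1, #2}: its best feasible assignment gives total 277.
Compare {#1, #4}: its best feasible assignment gives total 294.
Every other set of open sites that can feasibly serve all demand totals ≥ 277 even under its best assignment. Minimum: 258.

258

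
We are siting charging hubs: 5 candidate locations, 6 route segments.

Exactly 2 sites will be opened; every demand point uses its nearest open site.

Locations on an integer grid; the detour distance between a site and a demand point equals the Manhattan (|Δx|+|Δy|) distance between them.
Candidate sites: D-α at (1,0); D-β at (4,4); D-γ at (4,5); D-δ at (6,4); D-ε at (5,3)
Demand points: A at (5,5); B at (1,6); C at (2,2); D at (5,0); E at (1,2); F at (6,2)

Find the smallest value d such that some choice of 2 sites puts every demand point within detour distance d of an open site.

5

Open {D-α, D-β}.
  Farthest demand point is B at detour distance 5 (to D-β); all others are ≤ 5.
With {D-α, D-γ} the worst case is 5.
With {D-β, D-γ} the worst case is 5.
No size-2 selection achieves below 5.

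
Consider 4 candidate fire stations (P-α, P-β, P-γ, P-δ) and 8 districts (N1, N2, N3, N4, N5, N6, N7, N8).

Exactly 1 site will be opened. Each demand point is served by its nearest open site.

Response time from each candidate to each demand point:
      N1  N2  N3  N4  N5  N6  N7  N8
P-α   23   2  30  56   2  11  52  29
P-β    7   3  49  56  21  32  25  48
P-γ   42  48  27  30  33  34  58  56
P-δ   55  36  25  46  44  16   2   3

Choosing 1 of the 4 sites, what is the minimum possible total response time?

205

Open {P-α}.
  N1→P-α 23, N2→P-α 2, N3→P-α 30, N4→P-α 56, N5→P-α 2, N6→P-α 11, N7→P-α 52, N8→P-α 29  ⇒ total 205.
Compare {P-δ}: total 227.
Compare {P-β}: total 241.
No size-1 selection does better; minimum is 205.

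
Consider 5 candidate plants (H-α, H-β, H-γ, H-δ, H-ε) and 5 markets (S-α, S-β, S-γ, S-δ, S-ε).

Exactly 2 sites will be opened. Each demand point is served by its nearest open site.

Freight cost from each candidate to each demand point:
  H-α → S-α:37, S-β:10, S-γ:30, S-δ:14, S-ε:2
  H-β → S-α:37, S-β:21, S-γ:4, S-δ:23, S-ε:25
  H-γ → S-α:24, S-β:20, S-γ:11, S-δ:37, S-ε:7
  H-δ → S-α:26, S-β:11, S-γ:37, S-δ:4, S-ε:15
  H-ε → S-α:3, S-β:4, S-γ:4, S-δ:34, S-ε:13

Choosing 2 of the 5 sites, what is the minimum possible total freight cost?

Open {H-α, H-ε}.
  S-α→H-ε 3, S-β→H-ε 4, S-γ→H-ε 4, S-δ→H-α 14, S-ε→H-α 2  ⇒ total 27.
Compare {H-δ, H-ε}: total 28.
Compare {H-β, H-ε}: total 47.
No size-2 selection does better; minimum is 27.

27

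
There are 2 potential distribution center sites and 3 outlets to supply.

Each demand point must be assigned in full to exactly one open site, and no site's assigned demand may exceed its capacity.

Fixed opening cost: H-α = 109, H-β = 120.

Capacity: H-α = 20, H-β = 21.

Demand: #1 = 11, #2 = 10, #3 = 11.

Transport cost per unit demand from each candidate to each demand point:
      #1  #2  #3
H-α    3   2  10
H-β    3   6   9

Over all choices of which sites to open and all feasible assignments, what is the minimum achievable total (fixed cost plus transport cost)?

421

Open {H-α, H-β}; cheapest assignment that respects the capacities:
  H-α (cap 20, load 11): #1 — cost 11×3 = 33
  H-β (cap 21, load 21): #2, #3 — cost 10×6 + 11×9 = 159
  Shipping 192, fixed 229 → total 421.
  Any other capacity-feasible assignment to {H-α, H-β} ships for at least 192.
Total demand is 32 and no other set of sites has combined capacity ≥ 32, so {H-α, H-β} is the only feasible choice of open sites. Minimum: 421.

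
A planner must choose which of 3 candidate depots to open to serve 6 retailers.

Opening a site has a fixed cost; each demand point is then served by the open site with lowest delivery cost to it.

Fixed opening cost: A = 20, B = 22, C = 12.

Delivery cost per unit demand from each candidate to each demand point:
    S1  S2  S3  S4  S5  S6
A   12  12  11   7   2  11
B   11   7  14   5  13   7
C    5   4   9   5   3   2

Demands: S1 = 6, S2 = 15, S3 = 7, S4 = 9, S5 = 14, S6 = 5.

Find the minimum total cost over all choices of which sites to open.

Open {C}: assign each demand point to its cheapest open site.
  S1→C 6×5=30, S2→C 15×4=60, S3→C 7×9=63, S4→C 9×5=45, S5→C 14×3=42, S6→C 5×2=10
  delivery cost 250, fixed 12 → total 262.
Compare {A, C}: delivery cost 236 + fixed 32 = 268.
Compare {B, C}: delivery cost 250 + fixed 34 = 284.
Compare {A, B, C}: delivery cost 236 + fixed 54 = 290.
All other subsets cost ≥ 268. Minimum total cost: 262.

262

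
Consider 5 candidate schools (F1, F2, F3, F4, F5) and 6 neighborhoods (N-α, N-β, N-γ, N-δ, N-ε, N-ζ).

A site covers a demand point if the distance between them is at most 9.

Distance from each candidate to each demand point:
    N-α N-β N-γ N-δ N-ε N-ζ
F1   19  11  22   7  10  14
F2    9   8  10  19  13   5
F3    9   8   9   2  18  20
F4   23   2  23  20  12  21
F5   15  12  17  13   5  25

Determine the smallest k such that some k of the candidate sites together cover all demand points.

3

Coverage sets (demand points within 9 of each site):
  F1: {N-δ}
  F2: {N-α, N-β, N-ζ}
  F3: {N-α, N-β, N-γ, N-δ}
  F4: {N-β}
  F5: {N-ε}
No 2 sites suffice: every size-2 union leaves at least one demand point uncovered.
But {F2, F3, F5} covers everything, so the minimum is 3.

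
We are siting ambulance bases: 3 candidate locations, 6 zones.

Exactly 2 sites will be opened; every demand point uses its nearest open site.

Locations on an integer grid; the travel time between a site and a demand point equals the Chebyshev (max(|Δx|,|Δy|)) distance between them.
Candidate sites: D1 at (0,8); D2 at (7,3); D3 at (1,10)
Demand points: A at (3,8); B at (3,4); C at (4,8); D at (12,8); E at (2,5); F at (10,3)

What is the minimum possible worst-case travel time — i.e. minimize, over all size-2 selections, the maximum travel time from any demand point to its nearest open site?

Open {D1, D2}.
  Farthest demand point is D at travel time 5 (to D2); all others are ≤ 5.
With {D2, D3} the worst case is 5.
With {D1, D3} the worst case is 11.
No size-2 selection achieves below 5.

5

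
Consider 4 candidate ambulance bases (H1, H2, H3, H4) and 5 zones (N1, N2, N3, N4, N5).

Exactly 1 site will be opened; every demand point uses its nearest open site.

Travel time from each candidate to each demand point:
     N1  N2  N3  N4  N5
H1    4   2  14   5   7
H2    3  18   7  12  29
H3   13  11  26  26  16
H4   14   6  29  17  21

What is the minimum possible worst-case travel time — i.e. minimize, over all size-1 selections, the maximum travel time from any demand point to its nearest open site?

14

Open {H1}.
  Farthest demand point is N3 at travel time 14 (to H1); all others are ≤ 14.
With {H3} the worst case is 26.
With {H2} the worst case is 29.
No size-1 selection achieves below 14.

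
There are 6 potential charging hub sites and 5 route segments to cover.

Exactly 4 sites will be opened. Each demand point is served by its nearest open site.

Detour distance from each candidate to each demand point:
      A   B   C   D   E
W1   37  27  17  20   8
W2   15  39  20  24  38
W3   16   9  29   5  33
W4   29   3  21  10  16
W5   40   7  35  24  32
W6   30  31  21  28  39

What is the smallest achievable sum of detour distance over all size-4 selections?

48

Open {W1, W2, W3, W4}.
  A→W2 15, B→W4 3, C→W1 17, D→W3 5, E→W1 8  ⇒ total 48.
Compare {W1, W3, W4, W5}: total 49.
Compare {W1, W3, W4, W6}: total 49.
No size-4 selection does better; minimum is 48.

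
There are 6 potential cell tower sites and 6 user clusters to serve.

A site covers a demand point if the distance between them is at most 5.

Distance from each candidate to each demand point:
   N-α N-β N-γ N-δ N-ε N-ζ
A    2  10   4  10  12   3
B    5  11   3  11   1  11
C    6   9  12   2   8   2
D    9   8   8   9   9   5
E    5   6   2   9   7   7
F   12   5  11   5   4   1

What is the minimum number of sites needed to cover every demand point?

2

Coverage sets (demand points within 5 of each site):
  A: {N-α, N-γ, N-ζ}
  B: {N-α, N-γ, N-ε}
  C: {N-δ, N-ζ}
  D: {N-ζ}
  E: {N-α, N-γ}
  F: {N-β, N-δ, N-ε, N-ζ}
No single site covers all 6 demand points.
But {A, F} covers everything, so the minimum is 2.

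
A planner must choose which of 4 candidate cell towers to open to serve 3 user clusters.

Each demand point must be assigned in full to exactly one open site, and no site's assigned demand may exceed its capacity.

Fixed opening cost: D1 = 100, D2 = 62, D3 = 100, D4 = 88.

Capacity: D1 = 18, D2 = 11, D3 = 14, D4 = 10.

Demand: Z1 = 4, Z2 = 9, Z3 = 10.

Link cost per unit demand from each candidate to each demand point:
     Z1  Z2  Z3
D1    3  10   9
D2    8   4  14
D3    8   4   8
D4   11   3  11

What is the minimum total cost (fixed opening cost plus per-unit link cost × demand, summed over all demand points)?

300

Open {D1, D2}; cheapest assignment that respects the capacities:
  D1 (cap 18, load 14): Z1, Z3 — cost 4×3 + 10×9 = 102
  D2 (cap 11, load 9): Z2 — cost 9×4 = 36
  Shipping 138, fixed 162 → total 300.
  Any other capacity-feasible assignment to {D1, D2} ships for at least 138.
Compare {D2, D3}: its best feasible assignment gives total 310.
Compare {D1, D4}: its best feasible assignment gives total 317.
Every other set of open sites that can feasibly serve all demand totals ≥ 310 even under its best assignment. Minimum: 300.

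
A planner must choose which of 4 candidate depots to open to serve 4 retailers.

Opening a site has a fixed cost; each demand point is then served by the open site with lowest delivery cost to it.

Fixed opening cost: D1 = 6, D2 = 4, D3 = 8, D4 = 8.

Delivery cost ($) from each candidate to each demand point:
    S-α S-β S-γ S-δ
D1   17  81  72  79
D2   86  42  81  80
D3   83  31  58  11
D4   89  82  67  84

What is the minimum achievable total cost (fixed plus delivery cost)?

Open {D1, D3}: assign each demand point to its cheapest open site.
  S-α→D1 17, S-β→D3 31, S-γ→D3 58, S-δ→D3 11
  delivery cost 117, fixed 14 → total 131.
Compare {D1, D2, D3}: delivery cost 117 + fixed 18 = 135.
Compare {D1, D3, D4}: delivery cost 117 + fixed 22 = 139.
Compare {D1, D2, D3, D4}: delivery cost 117 + fixed 26 = 143.
All other subsets cost ≥ 135. Minimum total cost: 131.

131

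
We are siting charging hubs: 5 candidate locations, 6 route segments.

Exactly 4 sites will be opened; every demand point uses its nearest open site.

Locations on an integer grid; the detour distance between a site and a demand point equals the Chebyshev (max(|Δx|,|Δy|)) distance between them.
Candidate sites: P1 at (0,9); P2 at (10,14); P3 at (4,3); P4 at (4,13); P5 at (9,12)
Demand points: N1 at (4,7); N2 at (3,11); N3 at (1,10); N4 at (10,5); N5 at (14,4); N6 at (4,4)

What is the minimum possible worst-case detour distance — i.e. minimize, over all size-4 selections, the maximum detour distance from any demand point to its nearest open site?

Open {P1, P2, P3, P5}.
  Farthest demand point is N5 at detour distance 8 (to P5); all others are ≤ 8.
With {P1, P2, P4, P5} the worst case is 8.
With {P1, P3, P4, P5} the worst case is 8.
No size-4 selection achieves below 8.

8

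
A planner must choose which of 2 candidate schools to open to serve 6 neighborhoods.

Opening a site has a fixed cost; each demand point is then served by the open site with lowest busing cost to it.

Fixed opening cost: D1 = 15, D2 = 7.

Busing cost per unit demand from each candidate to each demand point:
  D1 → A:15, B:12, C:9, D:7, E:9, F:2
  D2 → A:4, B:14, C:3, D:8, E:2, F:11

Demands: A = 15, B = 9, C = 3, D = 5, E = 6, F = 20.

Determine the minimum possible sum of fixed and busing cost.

286

Open {D1, D2}: assign each demand point to its cheapest open site.
  A→D2 15×4=60, B→D1 9×12=108, C→D2 3×3=9, D→D1 5×7=35, E→D2 6×2=12, F→D1 20×2=40
  busing cost 264, fixed 22 → total 286.
Compare {D2}: busing cost 467 + fixed 7 = 474.
Compare {D1}: busing cost 489 + fixed 15 = 504.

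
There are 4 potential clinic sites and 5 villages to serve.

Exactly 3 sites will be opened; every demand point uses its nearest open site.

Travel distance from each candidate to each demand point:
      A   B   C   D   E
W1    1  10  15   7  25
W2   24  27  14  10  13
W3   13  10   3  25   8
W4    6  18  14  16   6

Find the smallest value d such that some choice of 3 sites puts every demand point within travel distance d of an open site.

Open {W1, W2, W3}.
  Farthest demand point is B at travel distance 10 (to W1); all others are ≤ 10.
With {W1, W3, W4} the worst case is 10.
With {W2, W3, W4} the worst case is 10.
No size-3 selection achieves below 10.

10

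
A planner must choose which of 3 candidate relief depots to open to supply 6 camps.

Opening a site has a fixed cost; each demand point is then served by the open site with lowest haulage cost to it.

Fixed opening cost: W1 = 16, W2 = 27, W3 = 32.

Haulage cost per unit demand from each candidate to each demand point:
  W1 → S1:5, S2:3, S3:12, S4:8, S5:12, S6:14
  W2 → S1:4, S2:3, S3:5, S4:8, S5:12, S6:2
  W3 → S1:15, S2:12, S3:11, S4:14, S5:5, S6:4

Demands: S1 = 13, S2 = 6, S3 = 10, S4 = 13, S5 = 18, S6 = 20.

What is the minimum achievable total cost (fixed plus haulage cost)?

413

Open {W2, W3}: assign each demand point to its cheapest open site.
  S1→W2 13×4=52, S2→W2 6×3=18, S3→W2 10×5=50, S4→W2 13×8=104, S5→W3 18×5=90, S6→W2 20×2=40
  haulage cost 354, fixed 59 → total 413.
Compare {W1, W2, W3}: haulage cost 354 + fixed 75 = 429.
Compare {W2}: haulage cost 480 + fixed 27 = 507.
Compare {W1, W3}: haulage cost 467 + fixed 48 = 515.
All other subsets cost ≥ 429. Minimum total cost: 413.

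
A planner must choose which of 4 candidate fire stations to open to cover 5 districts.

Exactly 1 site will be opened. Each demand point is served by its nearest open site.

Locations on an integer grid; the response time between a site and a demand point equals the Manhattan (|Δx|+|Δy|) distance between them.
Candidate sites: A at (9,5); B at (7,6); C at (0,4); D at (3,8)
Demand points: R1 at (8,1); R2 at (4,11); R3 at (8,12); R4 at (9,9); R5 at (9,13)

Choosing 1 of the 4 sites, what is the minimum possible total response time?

35

Open {B}.
  R1→B 6, R2→B 8, R3→B 7, R4→B 5, R5→B 9  ⇒ total 35.
Compare {A}: total 36.
Compare {D}: total 43.
No size-1 selection does better; minimum is 35.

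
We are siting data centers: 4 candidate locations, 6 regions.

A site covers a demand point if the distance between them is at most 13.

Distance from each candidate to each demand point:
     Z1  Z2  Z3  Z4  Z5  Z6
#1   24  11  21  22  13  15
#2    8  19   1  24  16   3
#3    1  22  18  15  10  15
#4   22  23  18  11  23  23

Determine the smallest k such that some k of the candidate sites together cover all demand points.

Coverage sets (demand points within 13 of each site):
  #1: {Z2, Z5}
  #2: {Z1, Z3, Z6}
  #3: {Z1, Z5}
  #4: {Z4}
No 2 sites suffice: every size-2 union leaves at least one demand point uncovered.
But {#1, #2, #4} covers everything, so the minimum is 3.

3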